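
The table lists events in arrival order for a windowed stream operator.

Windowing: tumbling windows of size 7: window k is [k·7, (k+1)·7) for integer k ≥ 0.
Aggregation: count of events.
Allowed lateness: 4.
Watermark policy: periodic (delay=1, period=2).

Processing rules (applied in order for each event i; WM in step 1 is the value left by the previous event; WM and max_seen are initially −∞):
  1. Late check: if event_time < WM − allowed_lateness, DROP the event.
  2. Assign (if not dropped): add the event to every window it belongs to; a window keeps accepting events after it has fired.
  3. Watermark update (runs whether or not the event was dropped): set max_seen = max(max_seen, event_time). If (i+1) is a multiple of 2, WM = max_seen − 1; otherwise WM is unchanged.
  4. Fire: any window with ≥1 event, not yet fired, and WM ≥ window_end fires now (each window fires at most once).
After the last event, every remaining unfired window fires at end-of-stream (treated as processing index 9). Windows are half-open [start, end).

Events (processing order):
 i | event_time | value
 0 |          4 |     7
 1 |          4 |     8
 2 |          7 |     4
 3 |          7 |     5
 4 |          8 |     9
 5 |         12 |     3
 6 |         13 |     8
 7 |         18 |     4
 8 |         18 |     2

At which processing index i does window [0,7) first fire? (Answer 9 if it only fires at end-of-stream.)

5

i=0 t=4 v=7: → [0,7); WM=−∞
i=1 t=4 v=8: → [0,7); WM=3
i=2 t=7 v=4: → [7,14); WM=3
i=3 t=7 v=5: → [7,14); WM=6
i=4 t=8 v=9: → [7,14); WM=6
i=5 t=12 v=3: → [7,14); WM=11; [0,7) fires=2
i=6 t=13 v=8: → [7,14); WM=11
i=7 t=18 v=4: → [14,21); WM=17; [7,14) fires=5
i=8 t=18 v=2: → [14,21); WM=17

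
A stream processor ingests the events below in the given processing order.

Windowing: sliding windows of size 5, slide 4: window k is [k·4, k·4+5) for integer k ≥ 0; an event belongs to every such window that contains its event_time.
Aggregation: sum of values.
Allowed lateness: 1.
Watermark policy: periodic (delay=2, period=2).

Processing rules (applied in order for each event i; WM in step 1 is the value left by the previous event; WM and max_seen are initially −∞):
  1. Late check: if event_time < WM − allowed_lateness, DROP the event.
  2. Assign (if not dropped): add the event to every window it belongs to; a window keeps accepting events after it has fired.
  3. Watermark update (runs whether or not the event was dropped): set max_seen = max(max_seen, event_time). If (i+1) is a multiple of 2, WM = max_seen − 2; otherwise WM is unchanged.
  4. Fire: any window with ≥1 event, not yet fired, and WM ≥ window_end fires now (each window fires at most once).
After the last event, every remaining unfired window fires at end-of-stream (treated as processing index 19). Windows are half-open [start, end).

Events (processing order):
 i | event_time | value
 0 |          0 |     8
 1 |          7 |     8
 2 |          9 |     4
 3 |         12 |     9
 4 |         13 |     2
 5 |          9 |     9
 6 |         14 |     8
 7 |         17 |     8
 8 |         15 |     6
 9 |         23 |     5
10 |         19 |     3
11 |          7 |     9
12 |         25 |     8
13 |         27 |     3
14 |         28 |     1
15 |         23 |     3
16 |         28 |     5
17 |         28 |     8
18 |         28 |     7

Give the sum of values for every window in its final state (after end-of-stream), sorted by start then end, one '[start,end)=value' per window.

i=0 t=0 v=8: → [0,5); WM=−∞
i=1 t=7 v=8: → [4,9); WM=5; [0,5) fires=8
i=2 t=9 v=4: → [8,13); WM=5
i=3 t=12 v=9: → [12,17),[8,13); WM=10; [4,9) fires=8
i=4 t=13 v=2: → [12,17); WM=10
i=5 t=9 v=9: → [8,13); WM=11
i=6 t=14 v=8: → [12,17); WM=11
i=7 t=17 v=8: → [16,21); WM=15; [8,13) fires=22
i=8 t=15 v=6: → [12,17); WM=15
i=9 t=23 v=5: → [20,25); WM=21; [12,17) fires=25 [16,21) fires=8
i=10 t=19 v=3: DROP (t<21-1); WM=21
i=11 t=7 v=9: DROP (t<21-1); WM=21
i=12 t=25 v=8: → [24,29); WM=21
i=13 t=27 v=3: → [24,29); WM=25; [20,25) fires=5
i=14 t=28 v=1: → [28,33),[24,29); WM=25
i=15 t=23 v=3: DROP (t<25-1); WM=26
i=16 t=28 v=5: → [28,33),[24,29); WM=26
i=17 t=28 v=8: → [28,33),[24,29); WM=26
i=18 t=28 v=7: → [28,33),[24,29); WM=26

[0,5)=8 [4,9)=8 [8,13)=22 [12,17)=25 [16,21)=8 [20,25)=5 [24,29)=32 [28,33)=21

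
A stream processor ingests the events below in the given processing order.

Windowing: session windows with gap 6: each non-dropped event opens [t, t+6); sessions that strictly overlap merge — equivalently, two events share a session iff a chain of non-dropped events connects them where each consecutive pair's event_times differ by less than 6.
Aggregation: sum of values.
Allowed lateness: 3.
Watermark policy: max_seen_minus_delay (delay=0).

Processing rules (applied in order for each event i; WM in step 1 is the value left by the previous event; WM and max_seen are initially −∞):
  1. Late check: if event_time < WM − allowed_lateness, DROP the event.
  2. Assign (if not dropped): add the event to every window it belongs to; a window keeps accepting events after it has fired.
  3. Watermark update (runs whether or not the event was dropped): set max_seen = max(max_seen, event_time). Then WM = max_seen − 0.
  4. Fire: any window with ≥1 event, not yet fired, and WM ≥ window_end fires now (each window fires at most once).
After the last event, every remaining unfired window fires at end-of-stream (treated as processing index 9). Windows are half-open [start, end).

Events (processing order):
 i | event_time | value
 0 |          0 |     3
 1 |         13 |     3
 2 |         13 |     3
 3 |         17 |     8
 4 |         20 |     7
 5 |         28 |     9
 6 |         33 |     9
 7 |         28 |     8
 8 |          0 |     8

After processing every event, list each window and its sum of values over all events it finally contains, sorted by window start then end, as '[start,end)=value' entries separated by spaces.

i=0 t=0 v=3: → [0,6); WM=0
i=1 t=13 v=3: → [13,19); WM=13
i=2 t=13 v=3: → [13,19); WM=13
i=3 t=17 v=8: → [13,23); WM=17
i=4 t=20 v=7: → [13,26); WM=20
i=5 t=28 v=9: → [28,34); WM=28
i=6 t=33 v=9: → [28,39); WM=33
i=7 t=28 v=8: DROP (t<33-3); WM=33
i=8 t=0 v=8: DROP (t<33-3); WM=33

[0,6)=3 [13,26)=21 [28,39)=18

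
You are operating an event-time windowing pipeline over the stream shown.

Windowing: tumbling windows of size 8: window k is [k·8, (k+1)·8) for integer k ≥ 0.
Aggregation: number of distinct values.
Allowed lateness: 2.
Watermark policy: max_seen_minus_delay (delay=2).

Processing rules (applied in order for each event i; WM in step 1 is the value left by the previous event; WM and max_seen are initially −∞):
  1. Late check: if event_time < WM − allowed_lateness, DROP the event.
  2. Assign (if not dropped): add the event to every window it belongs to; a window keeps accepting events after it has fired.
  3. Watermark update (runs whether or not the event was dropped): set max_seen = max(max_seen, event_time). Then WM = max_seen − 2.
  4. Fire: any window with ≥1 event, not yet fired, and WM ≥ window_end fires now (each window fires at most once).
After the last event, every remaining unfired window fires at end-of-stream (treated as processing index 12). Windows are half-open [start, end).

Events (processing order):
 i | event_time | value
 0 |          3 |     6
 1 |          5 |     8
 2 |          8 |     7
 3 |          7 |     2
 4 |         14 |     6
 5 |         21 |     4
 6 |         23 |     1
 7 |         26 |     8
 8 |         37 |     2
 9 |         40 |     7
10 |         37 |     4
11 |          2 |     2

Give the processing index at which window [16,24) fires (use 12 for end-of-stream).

7

i=0 t=3 v=6: → [0,8); WM=1
i=1 t=5 v=8: → [0,8); WM=3
i=2 t=8 v=7: → [8,16); WM=6
i=3 t=7 v=2: → [0,8); WM=6
i=4 t=14 v=6: → [8,16); WM=12; [0,8) fires=3
i=5 t=21 v=4: → [16,24); WM=19; [8,16) fires=2
i=6 t=23 v=1: → [16,24); WM=21
i=7 t=26 v=8: → [24,32); WM=24; [16,24) fires=2
i=8 t=37 v=2: → [32,40); WM=35; [24,32) fires=1
i=9 t=40 v=7: → [40,48); WM=38
i=10 t=37 v=4: → [32,40); WM=38
i=11 t=2 v=2: DROP (t<38-2); WM=38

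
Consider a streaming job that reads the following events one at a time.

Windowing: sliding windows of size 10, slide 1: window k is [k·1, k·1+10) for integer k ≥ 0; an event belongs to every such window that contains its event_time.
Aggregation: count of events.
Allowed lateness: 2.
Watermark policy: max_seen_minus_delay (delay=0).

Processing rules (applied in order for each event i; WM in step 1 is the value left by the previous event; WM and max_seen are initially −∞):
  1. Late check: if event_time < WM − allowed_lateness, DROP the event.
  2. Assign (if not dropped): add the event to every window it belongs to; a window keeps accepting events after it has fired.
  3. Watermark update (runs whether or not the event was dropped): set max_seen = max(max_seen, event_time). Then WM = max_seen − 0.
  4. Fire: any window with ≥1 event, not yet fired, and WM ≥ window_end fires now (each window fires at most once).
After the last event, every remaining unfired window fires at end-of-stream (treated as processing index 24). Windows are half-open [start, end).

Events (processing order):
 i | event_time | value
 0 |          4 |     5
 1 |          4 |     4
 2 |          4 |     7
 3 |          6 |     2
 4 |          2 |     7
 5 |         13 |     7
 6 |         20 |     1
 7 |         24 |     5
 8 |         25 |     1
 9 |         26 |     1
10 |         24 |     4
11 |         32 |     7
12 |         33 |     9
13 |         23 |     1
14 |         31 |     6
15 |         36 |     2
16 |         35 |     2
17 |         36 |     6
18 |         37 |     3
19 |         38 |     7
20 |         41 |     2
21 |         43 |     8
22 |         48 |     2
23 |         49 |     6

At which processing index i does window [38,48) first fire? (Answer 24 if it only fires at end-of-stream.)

i=0 t=4 v=5: → [4,14),[3,13),[2,12),[1,11),[0,10); WM=4
i=1 t=4 v=4: → [4,14),[3,13),[2,12),[1,11),[0,10); WM=4
i=2 t=4 v=7: → [4,14),[3,13),[2,12),[1,11),[0,10); WM=4
i=3 t=6 v=2: → [6,16),[5,15),[4,14),[3,13),[2,12),[1,11),[0,10); WM=6
i=4 t=2 v=7: DROP (t<6-2); WM=6
i=5 t=13 v=7: → [13,23),[12,22),[11,21),[10,20),[9,19),[8,18),[7,17),[6,16),[5,15),[4,14); WM=13; [0,10) fires=4 [1,11) fires=4 [2,12) fires=4 [3,13) fires=4
i=6 t=20 v=1: → [20,30),[19,29),[18,28),[17,27),[16,26),[15,25),[14,24),[13,23),[12,22),[11,21); WM=20; [4,14) fires=5 [5,15) fires=2 [6,16) fires=2 [7,17) fires=1 [8,18) fires=1 [9,19) fires=1 [10,20) fires=1
i=7 t=24 v=5: → [24,34),[23,33),[22,32),[21,31),[20,30),[19,29),[18,28),[17,27),[16,26),[15,25); WM=24; [11,21) fires=2 [12,22) fires=2 [13,23) fires=2 [14,24) fires=1
i=8 t=25 v=1: → [25,35),[24,34),[23,33),[22,32),[21,31),[20,30),[19,29),[18,28),[17,27),[16,26); WM=25; [15,25) fires=2
i=9 t=26 v=1: → [26,36),[25,35),[24,34),[23,33),[22,32),[21,31),[20,30),[19,29),[18,28),[17,27); WM=26; [16,26) fires=3
i=10 t=24 v=4: → [24,34),[23,33),[22,32),[21,31),[20,30),[19,29),[18,28),[17,27),[16,26),[15,25); WM=26
i=11 t=32 v=7: → [32,42),[31,41),[30,40),[29,39),[28,38),[27,37),[26,36),[25,35),[24,34),[23,33); WM=32; [17,27) fires=5 [18,28) fires=5 [19,29) fires=5 [20,30) fires=5 [21,31) fires=4 [22,32) fires=4
i=12 t=33 v=9: → [33,43),[32,42),[31,41),[30,40),[29,39),[28,38),[27,37),[26,36),[25,35),[24,34); WM=33; [23,33) fires=5
i=13 t=23 v=1: DROP (t<33-2); WM=33
i=14 t=31 v=6: → [31,41),[30,40),[29,39),[28,38),[27,37),[26,36),[25,35),[24,34),[23,33),[22,32); WM=33
i=15 t=36 v=2: → [36,46),[35,45),[34,44),[33,43),[32,42),[31,41),[30,40),[29,39),[28,38),[27,37); WM=36; [24,34) fires=7 [25,35) fires=5 [26,36) fires=4
i=16 t=35 v=2: → [35,45),[34,44),[33,43),[32,42),[31,41),[30,40),[29,39),[28,38),[27,37),[26,36); WM=36
i=17 t=36 v=6: → [36,46),[35,45),[34,44),[33,43),[32,42),[31,41),[30,40),[29,39),[28,38),[27,37); WM=36
i=18 t=37 v=3: → [37,47),[36,46),[35,45),[34,44),[33,43),[32,42),[31,41),[30,40),[29,39),[28,38); WM=37; [27,37) fires=6
i=19 t=38 v=7: → [38,48),[37,47),[36,46),[35,45),[34,44),[33,43),[32,42),[31,41),[30,40),[29,39); WM=38; [28,38) fires=7
i=20 t=41 v=2: → [41,51),[40,50),[39,49),[38,48),[37,47),[36,46),[35,45),[34,44),[33,43),[32,42); WM=41; [29,39) fires=8 [30,40) fires=8 [31,41) fires=8
i=21 t=43 v=8: → [43,53),[42,52),[41,51),[40,50),[39,49),[38,48),[37,47),[36,46),[35,45),[34,44); WM=43; [32,42) fires=8 [33,43) fires=7
i=22 t=48 v=2: → [48,58),[47,57),[46,56),[45,55),[44,54),[43,53),[42,52),[41,51),[40,50),[39,49); WM=48; [34,44) fires=7 [35,45) fires=7 [36,46) fires=6 [37,47) fires=4 [38,48) fires=3
i=23 t=49 v=6: → [49,59),[48,58),[47,57),[46,56),[45,55),[44,54),[43,53),[42,52),[41,51),[40,50); WM=49; [39,49) fires=3

22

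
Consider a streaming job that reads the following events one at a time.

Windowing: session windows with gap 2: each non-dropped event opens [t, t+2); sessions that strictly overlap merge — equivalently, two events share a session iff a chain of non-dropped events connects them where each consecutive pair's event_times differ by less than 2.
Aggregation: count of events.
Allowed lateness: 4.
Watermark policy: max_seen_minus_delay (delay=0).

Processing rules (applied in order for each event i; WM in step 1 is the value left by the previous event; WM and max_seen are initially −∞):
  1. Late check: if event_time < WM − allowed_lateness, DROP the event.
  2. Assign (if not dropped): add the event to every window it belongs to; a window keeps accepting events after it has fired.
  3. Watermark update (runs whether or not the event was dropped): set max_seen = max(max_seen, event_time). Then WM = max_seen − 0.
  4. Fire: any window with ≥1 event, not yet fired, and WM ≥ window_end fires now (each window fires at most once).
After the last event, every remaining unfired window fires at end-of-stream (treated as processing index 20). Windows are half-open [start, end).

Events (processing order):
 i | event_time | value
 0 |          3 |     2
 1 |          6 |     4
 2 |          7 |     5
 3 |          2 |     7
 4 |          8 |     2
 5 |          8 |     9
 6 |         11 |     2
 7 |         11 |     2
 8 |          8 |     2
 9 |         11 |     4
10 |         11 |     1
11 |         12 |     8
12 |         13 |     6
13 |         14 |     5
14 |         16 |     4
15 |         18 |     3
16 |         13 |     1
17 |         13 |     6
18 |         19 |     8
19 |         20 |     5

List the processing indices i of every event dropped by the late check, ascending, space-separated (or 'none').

3 16 17

i=0 t=3 v=2: → [3,5); WM=3
i=1 t=6 v=4: → [6,8); WM=6
i=2 t=7 v=5: → [6,9); WM=7
i=3 t=2 v=7: DROP (t<7-4); WM=7
i=4 t=8 v=2: → [6,10); WM=8
i=5 t=8 v=9: → [6,10); WM=8
i=6 t=11 v=2: → [11,13); WM=11
i=7 t=11 v=2: → [11,13); WM=11
i=8 t=8 v=2: → [6,10); WM=11
i=9 t=11 v=4: → [11,13); WM=11
i=10 t=11 v=1: → [11,13); WM=11
i=11 t=12 v=8: → [11,14); WM=12
i=12 t=13 v=6: → [11,15); WM=13
i=13 t=14 v=5: → [11,16); WM=14
i=14 t=16 v=4: → [16,18); WM=16
i=15 t=18 v=3: → [18,20); WM=18
i=16 t=13 v=1: DROP (t<18-4); WM=18
i=17 t=13 v=6: DROP (t<18-4); WM=18
i=18 t=19 v=8: → [18,21); WM=19
i=19 t=20 v=5: → [18,22); WM=20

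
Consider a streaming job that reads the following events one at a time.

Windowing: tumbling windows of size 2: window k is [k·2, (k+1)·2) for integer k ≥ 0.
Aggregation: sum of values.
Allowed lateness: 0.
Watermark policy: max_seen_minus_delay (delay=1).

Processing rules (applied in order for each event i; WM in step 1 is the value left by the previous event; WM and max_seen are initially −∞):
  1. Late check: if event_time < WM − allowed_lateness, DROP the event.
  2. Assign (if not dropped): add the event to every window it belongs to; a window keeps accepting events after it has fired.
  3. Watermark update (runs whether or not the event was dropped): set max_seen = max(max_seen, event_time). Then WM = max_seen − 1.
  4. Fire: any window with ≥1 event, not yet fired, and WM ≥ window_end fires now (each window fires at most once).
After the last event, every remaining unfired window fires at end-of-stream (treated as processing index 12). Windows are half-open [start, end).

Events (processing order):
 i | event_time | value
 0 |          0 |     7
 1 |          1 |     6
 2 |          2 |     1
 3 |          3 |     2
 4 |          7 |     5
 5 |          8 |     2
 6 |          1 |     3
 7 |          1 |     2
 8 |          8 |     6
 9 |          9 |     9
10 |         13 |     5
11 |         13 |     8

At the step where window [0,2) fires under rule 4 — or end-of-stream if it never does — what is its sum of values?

i=0 t=0 v=7: → [0,2); WM=-1
i=1 t=1 v=6: → [0,2); WM=0
i=2 t=2 v=1: → [2,4); WM=1
i=3 t=3 v=2: → [2,4); WM=2; [0,2) fires=13
i=4 t=7 v=5: → [6,8); WM=6; [2,4) fires=3
i=5 t=8 v=2: → [8,10); WM=7
i=6 t=1 v=3: DROP (t<7-0); WM=7
i=7 t=1 v=2: DROP (t<7-0); WM=7
i=8 t=8 v=6: → [8,10); WM=7
i=9 t=9 v=9: → [8,10); WM=8; [6,8) fires=5
i=10 t=13 v=5: → [12,14); WM=12; [8,10) fires=17
i=11 t=13 v=8: → [12,14); WM=12

13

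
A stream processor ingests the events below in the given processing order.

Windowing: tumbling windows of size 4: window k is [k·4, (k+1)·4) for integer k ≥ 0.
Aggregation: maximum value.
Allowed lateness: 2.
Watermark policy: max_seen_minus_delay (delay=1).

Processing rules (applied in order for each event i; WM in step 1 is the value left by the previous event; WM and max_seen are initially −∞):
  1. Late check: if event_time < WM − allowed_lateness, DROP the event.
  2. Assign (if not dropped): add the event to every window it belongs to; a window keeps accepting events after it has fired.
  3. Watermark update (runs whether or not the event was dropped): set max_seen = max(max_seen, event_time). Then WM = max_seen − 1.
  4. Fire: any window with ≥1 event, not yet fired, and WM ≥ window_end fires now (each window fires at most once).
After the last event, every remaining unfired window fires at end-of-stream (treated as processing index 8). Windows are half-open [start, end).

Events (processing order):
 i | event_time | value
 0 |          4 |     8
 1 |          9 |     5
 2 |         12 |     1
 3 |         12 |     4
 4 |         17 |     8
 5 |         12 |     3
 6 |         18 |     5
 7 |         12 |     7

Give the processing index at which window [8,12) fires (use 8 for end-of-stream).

4

i=0 t=4 v=8: → [4,8); WM=3
i=1 t=9 v=5: → [8,12); WM=8; [4,8) fires=8
i=2 t=12 v=1: → [12,16); WM=11
i=3 t=12 v=4: → [12,16); WM=11
i=4 t=17 v=8: → [16,20); WM=16; [8,12) fires=5 [12,16) fires=4
i=5 t=12 v=3: DROP (t<16-2); WM=16
i=6 t=18 v=5: → [16,20); WM=17
i=7 t=12 v=7: DROP (t<17-2); WM=17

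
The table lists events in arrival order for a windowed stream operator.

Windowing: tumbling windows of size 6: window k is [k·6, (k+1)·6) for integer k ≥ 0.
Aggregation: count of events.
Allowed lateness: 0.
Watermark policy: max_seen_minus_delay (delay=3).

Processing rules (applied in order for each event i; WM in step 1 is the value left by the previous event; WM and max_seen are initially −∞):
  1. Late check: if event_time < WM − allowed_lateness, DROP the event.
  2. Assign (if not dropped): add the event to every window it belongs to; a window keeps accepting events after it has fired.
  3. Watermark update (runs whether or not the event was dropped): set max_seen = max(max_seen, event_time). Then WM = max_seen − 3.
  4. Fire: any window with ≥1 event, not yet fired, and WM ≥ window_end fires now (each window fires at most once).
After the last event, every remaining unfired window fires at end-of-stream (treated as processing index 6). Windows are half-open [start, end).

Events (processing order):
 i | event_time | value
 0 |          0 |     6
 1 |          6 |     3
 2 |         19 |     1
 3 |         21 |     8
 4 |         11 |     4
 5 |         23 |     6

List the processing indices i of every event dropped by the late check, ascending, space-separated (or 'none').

4

i=0 t=0 v=6: → [0,6); WM=-3
i=1 t=6 v=3: → [6,12); WM=3
i=2 t=19 v=1: → [18,24); WM=16; [0,6) fires=1 [6,12) fires=1
i=3 t=21 v=8: → [18,24); WM=18
i=4 t=11 v=4: DROP (t<18-0); WM=18
i=5 t=23 v=6: → [18,24); WM=20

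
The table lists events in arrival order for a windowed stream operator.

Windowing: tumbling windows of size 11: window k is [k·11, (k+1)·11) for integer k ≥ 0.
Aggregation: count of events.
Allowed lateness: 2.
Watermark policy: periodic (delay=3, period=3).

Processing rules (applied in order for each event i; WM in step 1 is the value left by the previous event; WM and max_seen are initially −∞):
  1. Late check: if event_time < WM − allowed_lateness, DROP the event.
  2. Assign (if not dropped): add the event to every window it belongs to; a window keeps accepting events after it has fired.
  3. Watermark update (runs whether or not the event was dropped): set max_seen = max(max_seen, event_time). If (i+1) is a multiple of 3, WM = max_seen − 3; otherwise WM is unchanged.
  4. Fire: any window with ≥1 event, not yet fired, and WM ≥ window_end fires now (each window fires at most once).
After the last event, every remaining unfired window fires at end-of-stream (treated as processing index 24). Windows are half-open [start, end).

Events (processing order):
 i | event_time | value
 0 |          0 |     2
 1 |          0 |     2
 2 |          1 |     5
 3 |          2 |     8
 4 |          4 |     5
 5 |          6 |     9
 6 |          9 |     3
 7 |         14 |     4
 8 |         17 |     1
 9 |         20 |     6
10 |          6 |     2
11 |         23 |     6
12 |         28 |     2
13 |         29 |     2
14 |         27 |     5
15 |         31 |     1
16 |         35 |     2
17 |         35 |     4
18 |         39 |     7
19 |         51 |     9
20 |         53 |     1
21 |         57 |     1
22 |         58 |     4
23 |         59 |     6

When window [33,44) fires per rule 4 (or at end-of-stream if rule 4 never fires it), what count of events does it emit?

i=0 t=0 v=2: → [0,11); WM=−∞
i=1 t=0 v=2: → [0,11); WM=−∞
i=2 t=1 v=5: → [0,11); WM=-2
i=3 t=2 v=8: → [0,11); WM=-2
i=4 t=4 v=5: → [0,11); WM=-2
i=5 t=6 v=9: → [0,11); WM=3
i=6 t=9 v=3: → [0,11); WM=3
i=7 t=14 v=4: → [11,22); WM=3
i=8 t=17 v=1: → [11,22); WM=14; [0,11) fires=7
i=9 t=20 v=6: → [11,22); WM=14
i=10 t=6 v=2: DROP (t<14-2); WM=14
i=11 t=23 v=6: → [22,33); WM=20
i=12 t=28 v=2: → [22,33); WM=20
i=13 t=29 v=2: → [22,33); WM=20
i=14 t=27 v=5: → [22,33); WM=26; [11,22) fires=3
i=15 t=31 v=1: → [22,33); WM=26
i=16 t=35 v=2: → [33,44); WM=26
i=17 t=35 v=4: → [33,44); WM=32
i=18 t=39 v=7: → [33,44); WM=32
i=19 t=51 v=9: → [44,55); WM=32
i=20 t=53 v=1: → [44,55); WM=50; [22,33) fires=5 [33,44) fires=3
i=21 t=57 v=1: → [55,66); WM=50
i=22 t=58 v=4: → [55,66); WM=50
i=23 t=59 v=6: → [55,66); WM=56; [44,55) fires=2

3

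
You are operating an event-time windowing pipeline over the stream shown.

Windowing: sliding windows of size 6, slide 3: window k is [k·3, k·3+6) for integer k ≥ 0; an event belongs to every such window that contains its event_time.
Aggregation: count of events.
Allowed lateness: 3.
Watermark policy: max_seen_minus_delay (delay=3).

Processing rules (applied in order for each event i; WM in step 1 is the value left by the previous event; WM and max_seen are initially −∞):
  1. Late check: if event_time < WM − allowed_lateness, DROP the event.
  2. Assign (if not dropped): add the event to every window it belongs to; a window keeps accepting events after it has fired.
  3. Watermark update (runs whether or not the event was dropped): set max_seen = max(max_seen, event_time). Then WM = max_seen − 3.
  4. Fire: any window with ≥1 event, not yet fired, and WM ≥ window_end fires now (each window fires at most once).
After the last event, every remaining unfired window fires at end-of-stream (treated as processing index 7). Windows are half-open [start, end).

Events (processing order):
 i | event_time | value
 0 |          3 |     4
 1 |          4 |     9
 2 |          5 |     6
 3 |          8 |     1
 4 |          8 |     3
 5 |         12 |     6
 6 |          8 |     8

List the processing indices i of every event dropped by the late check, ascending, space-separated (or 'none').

i=0 t=3 v=4: → [3,9),[0,6); WM=0
i=1 t=4 v=9: → [3,9),[0,6); WM=1
i=2 t=5 v=6: → [3,9),[0,6); WM=2
i=3 t=8 v=1: → [6,12),[3,9); WM=5
i=4 t=8 v=3: → [6,12),[3,9); WM=5
i=5 t=12 v=6: → [12,18),[9,15); WM=9; [0,6) fires=3 [3,9) fires=5
i=6 t=8 v=8: → [6,12),[3,9); WM=9

none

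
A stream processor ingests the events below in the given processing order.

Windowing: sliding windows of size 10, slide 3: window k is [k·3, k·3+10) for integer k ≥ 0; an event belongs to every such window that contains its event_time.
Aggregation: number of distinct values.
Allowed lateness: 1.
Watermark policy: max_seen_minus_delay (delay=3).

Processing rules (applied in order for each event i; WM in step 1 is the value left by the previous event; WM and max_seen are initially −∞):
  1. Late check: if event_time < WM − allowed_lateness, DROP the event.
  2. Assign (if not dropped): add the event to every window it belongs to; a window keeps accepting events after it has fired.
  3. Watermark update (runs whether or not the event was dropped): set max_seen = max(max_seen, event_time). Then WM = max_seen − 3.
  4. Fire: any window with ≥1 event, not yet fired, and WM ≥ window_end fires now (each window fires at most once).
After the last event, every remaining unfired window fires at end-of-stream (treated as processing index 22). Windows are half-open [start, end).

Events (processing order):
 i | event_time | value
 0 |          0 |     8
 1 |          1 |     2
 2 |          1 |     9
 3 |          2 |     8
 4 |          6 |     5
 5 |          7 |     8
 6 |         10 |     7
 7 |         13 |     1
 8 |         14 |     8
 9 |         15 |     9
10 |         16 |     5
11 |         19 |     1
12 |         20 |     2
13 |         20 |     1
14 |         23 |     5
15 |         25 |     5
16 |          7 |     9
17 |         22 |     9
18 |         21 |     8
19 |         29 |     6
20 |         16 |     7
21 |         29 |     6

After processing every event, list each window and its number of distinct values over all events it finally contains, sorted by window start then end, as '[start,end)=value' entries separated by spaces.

[0,10)=4 [3,13)=3 [6,16)=5 [9,19)=5 [12,22)=5 [15,25)=5 [18,28)=5 [21,31)=4 [24,34)=2 [27,37)=1

i=0 t=0 v=8: → [0,10); WM=-3
i=1 t=1 v=2: → [0,10); WM=-2
i=2 t=1 v=9: → [0,10); WM=-2
i=3 t=2 v=8: → [0,10); WM=-1
i=4 t=6 v=5: → [6,16),[3,13),[0,10); WM=3
i=5 t=7 v=8: → [6,16),[3,13),[0,10); WM=4
i=6 t=10 v=7: → [9,19),[6,16),[3,13); WM=7
i=7 t=13 v=1: → [12,22),[9,19),[6,16); WM=10; [0,10) fires=4
i=8 t=14 v=8: → [12,22),[9,19),[6,16); WM=11
i=9 t=15 v=9: → [15,25),[12,22),[9,19),[6,16); WM=12
i=10 t=16 v=5: → [15,25),[12,22),[9,19); WM=13; [3,13) fires=3
i=11 t=19 v=1: → [18,28),[15,25),[12,22); WM=16; [6,16) fires=5
i=12 t=20 v=2: → [18,28),[15,25),[12,22); WM=17
i=13 t=20 v=1: → [18,28),[15,25),[12,22); WM=17
i=14 t=23 v=5: → [21,31),[18,28),[15,25); WM=20; [9,19) fires=5
i=15 t=25 v=5: → [24,34),[21,31),[18,28); WM=22; [12,22) fires=5
i=16 t=7 v=9: DROP (t<22-1); WM=22
i=17 t=22 v=9: → [21,31),[18,28),[15,25); WM=22
i=18 t=21 v=8: → [21,31),[18,28),[15,25),[12,22); WM=22
i=19 t=29 v=6: → [27,37),[24,34),[21,31); WM=26; [15,25) fires=5
i=20 t=16 v=7: DROP (t<26-1); WM=26
i=21 t=29 v=6: → [27,37),[24,34),[21,31); WM=26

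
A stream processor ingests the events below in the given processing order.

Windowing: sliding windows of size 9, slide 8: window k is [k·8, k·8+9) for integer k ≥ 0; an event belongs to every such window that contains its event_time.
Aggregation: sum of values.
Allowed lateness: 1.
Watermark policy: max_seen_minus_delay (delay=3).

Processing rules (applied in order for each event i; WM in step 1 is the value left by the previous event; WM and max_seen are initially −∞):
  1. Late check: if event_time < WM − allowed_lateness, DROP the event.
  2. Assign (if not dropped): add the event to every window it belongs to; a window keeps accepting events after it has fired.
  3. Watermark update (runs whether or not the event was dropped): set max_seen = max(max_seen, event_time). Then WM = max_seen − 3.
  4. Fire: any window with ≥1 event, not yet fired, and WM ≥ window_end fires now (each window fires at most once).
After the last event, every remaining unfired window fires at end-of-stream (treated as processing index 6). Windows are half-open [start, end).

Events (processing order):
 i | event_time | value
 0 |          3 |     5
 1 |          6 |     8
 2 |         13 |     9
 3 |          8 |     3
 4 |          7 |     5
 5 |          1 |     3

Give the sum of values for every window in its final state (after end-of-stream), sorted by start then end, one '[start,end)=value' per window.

[0,9)=13 [8,17)=9

i=0 t=3 v=5: → [0,9); WM=0
i=1 t=6 v=8: → [0,9); WM=3
i=2 t=13 v=9: → [8,17); WM=10; [0,9) fires=13
i=3 t=8 v=3: DROP (t<10-1); WM=10
i=4 t=7 v=5: DROP (t<10-1); WM=10
i=5 t=1 v=3: DROP (t<10-1); WM=10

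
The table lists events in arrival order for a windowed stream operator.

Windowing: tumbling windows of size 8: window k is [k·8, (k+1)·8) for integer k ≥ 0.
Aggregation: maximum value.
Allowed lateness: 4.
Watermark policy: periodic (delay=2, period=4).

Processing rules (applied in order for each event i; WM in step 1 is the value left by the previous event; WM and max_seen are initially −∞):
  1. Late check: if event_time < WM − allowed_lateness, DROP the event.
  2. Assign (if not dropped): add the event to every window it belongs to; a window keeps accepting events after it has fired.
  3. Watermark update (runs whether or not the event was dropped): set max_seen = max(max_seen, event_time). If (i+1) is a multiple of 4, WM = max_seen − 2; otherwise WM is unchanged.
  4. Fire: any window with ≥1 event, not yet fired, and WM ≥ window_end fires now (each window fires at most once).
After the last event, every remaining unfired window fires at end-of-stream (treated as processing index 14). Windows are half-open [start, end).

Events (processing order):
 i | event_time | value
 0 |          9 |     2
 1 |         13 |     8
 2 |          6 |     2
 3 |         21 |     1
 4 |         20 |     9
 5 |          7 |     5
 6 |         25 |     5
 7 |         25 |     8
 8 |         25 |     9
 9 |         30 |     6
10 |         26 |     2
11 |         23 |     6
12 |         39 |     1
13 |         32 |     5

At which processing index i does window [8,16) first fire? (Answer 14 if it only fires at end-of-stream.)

3

i=0 t=9 v=2: → [8,16); WM=−∞
i=1 t=13 v=8: → [8,16); WM=−∞
i=2 t=6 v=2: → [0,8); WM=−∞
i=3 t=21 v=1: → [16,24); WM=19; [0,8) fires=2 [8,16) fires=8
i=4 t=20 v=9: → [16,24); WM=19
i=5 t=7 v=5: DROP (t<19-4); WM=19
i=6 t=25 v=5: → [24,32); WM=19
i=7 t=25 v=8: → [24,32); WM=23
i=8 t=25 v=9: → [24,32); WM=23
i=9 t=30 v=6: → [24,32); WM=23
i=10 t=26 v=2: → [24,32); WM=23
i=11 t=23 v=6: → [16,24); WM=28; [16,24) fires=9
i=12 t=39 v=1: → [32,40); WM=28
i=13 t=32 v=5: → [32,40); WM=28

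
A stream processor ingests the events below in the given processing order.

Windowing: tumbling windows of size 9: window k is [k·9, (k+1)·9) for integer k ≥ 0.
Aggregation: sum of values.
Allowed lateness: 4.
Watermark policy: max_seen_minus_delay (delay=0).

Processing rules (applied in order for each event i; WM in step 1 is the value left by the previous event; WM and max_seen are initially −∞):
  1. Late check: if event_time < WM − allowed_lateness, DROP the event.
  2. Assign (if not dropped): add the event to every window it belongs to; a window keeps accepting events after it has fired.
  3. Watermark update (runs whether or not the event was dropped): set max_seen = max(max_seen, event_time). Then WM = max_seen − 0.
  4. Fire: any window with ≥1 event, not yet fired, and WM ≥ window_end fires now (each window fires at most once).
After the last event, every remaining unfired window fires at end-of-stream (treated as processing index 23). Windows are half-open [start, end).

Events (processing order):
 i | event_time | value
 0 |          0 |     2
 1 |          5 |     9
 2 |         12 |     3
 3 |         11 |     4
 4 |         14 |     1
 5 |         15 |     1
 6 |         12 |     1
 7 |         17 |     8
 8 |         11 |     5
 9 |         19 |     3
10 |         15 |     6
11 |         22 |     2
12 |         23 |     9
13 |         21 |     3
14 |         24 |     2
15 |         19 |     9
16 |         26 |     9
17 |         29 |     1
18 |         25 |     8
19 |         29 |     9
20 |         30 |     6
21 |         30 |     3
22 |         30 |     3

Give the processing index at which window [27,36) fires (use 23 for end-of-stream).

23

i=0 t=0 v=2: → [0,9); WM=0
i=1 t=5 v=9: → [0,9); WM=5
i=2 t=12 v=3: → [9,18); WM=12; [0,9) fires=11
i=3 t=11 v=4: → [9,18); WM=12
i=4 t=14 v=1: → [9,18); WM=14
i=5 t=15 v=1: → [9,18); WM=15
i=6 t=12 v=1: → [9,18); WM=15
i=7 t=17 v=8: → [9,18); WM=17
i=8 t=11 v=5: DROP (t<17-4); WM=17
i=9 t=19 v=3: → [18,27); WM=19; [9,18) fires=18
i=10 t=15 v=6: → [9,18); WM=19
i=11 t=22 v=2: → [18,27); WM=22
i=12 t=23 v=9: → [18,27); WM=23
i=13 t=21 v=3: → [18,27); WM=23
i=14 t=24 v=2: → [18,27); WM=24
i=15 t=19 v=9: DROP (t<24-4); WM=24
i=16 t=26 v=9: → [18,27); WM=26
i=17 t=29 v=1: → [27,36); WM=29; [18,27) fires=28
i=18 t=25 v=8: → [18,27); WM=29
i=19 t=29 v=9: → [27,36); WM=29
i=20 t=30 v=6: → [27,36); WM=30
i=21 t=30 v=3: → [27,36); WM=30
i=22 t=30 v=3: → [27,36); WM=30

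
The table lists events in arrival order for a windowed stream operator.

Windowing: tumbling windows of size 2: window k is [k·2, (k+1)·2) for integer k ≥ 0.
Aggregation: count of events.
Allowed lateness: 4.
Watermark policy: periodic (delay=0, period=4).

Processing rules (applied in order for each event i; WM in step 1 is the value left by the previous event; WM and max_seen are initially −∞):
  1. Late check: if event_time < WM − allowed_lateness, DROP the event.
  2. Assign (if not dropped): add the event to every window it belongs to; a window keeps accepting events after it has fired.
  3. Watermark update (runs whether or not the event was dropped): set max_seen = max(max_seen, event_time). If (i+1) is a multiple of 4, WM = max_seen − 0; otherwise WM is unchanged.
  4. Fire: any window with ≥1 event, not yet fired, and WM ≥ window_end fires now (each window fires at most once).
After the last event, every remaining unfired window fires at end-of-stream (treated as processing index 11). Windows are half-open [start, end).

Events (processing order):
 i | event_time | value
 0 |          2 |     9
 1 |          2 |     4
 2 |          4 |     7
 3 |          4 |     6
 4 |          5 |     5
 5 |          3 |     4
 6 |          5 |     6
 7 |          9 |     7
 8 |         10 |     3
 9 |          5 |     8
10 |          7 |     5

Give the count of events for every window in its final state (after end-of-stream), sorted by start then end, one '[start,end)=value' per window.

[2,4)=3 [4,6)=5 [6,8)=1 [8,10)=1 [10,12)=1

i=0 t=2 v=9: → [2,4); WM=−∞
i=1 t=2 v=4: → [2,4); WM=−∞
i=2 t=4 v=7: → [4,6); WM=−∞
i=3 t=4 v=6: → [4,6); WM=4; [2,4) fires=2
i=4 t=5 v=5: → [4,6); WM=4
i=5 t=3 v=4: → [2,4); WM=4
i=6 t=5 v=6: → [4,6); WM=4
i=7 t=9 v=7: → [8,10); WM=9; [4,6) fires=4
i=8 t=10 v=3: → [10,12); WM=9
i=9 t=5 v=8: → [4,6); WM=9
i=10 t=7 v=5: → [6,8); WM=9; [6,8) fires=1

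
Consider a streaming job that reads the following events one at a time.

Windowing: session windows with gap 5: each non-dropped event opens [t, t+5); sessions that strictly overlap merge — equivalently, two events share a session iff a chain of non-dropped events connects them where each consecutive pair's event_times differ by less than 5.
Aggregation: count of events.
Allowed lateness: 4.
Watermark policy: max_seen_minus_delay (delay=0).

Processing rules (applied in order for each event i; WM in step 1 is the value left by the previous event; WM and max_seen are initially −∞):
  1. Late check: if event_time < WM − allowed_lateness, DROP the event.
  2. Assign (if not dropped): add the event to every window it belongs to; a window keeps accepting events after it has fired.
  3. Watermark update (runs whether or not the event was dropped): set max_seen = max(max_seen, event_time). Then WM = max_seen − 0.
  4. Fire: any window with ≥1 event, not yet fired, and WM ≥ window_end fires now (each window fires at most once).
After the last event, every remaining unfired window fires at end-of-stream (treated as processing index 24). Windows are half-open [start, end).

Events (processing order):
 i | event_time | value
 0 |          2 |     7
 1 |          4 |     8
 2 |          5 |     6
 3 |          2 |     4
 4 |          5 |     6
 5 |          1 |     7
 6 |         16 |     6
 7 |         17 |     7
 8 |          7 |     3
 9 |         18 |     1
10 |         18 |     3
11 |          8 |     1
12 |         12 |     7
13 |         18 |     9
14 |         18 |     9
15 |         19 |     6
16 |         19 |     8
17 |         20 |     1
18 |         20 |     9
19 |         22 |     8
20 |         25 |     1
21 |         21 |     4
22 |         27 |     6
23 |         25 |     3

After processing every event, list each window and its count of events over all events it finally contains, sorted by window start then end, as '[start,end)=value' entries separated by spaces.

[1,10)=6 [16,32)=15

i=0 t=2 v=7: → [2,7); WM=2
i=1 t=4 v=8: → [2,9); WM=4
i=2 t=5 v=6: → [2,10); WM=5
i=3 t=2 v=4: → [2,10); WM=5
i=4 t=5 v=6: → [2,10); WM=5
i=5 t=1 v=7: → [1,10); WM=5
i=6 t=16 v=6: → [16,21); WM=16
i=7 t=17 v=7: → [16,22); WM=17
i=8 t=7 v=3: DROP (t<17-4); WM=17
i=9 t=18 v=1: → [16,23); WM=18
i=10 t=18 v=3: → [16,23); WM=18
i=11 t=8 v=1: DROP (t<18-4); WM=18
i=12 t=12 v=7: DROP (t<18-4); WM=18
i=13 t=18 v=9: → [16,23); WM=18
i=14 t=18 v=9: → [16,23); WM=18
i=15 t=19 v=6: → [16,24); WM=19
i=16 t=19 v=8: → [16,24); WM=19
i=17 t=20 v=1: → [16,25); WM=20
i=18 t=20 v=9: → [16,25); WM=20
i=19 t=22 v=8: → [16,27); WM=22
i=20 t=25 v=1: → [16,30); WM=25
i=21 t=21 v=4: → [16,30); WM=25
i=22 t=27 v=6: → [16,32); WM=27
i=23 t=25 v=3: → [16,32); WM=27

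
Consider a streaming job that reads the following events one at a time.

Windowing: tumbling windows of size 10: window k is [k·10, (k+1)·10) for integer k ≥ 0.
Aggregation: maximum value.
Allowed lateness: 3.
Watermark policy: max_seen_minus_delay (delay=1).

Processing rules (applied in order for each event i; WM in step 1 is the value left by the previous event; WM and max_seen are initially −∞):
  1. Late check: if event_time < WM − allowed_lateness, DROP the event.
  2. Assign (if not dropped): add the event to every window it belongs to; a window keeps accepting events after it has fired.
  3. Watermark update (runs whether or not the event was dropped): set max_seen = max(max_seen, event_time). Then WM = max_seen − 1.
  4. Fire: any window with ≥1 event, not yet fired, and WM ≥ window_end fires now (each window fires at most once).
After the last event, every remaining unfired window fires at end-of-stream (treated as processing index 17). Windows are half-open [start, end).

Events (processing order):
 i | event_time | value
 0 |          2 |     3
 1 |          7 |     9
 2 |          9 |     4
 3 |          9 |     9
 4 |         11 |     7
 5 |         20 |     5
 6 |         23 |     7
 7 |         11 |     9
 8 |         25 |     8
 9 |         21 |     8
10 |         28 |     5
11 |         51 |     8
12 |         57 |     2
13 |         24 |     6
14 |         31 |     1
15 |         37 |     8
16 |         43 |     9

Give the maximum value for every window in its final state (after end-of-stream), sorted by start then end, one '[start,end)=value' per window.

i=0 t=2 v=3: → [0,10); WM=1
i=1 t=7 v=9: → [0,10); WM=6
i=2 t=9 v=4: → [0,10); WM=8
i=3 t=9 v=9: → [0,10); WM=8
i=4 t=11 v=7: → [10,20); WM=10; [0,10) fires=9
i=5 t=20 v=5: → [20,30); WM=19
i=6 t=23 v=7: → [20,30); WM=22; [10,20) fires=7
i=7 t=11 v=9: DROP (t<22-3); WM=22
i=8 t=25 v=8: → [20,30); WM=24
i=9 t=21 v=8: → [20,30); WM=24
i=10 t=28 v=5: → [20,30); WM=27
i=11 t=51 v=8: → [50,60); WM=50; [20,30) fires=8
i=12 t=57 v=2: → [50,60); WM=56
i=13 t=24 v=6: DROP (t<56-3); WM=56
i=14 t=31 v=1: DROP (t<56-3); WM=56
i=15 t=37 v=8: DROP (t<56-3); WM=56
i=16 t=43 v=9: DROP (t<56-3); WM=56

[0,10)=9 [10,20)=7 [20,30)=8 [50,60)=8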